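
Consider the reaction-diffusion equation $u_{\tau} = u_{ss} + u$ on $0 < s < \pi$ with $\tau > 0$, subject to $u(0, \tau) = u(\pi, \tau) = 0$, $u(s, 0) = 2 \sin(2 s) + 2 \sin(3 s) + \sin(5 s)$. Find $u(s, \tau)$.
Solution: Substitute $u = e^{\tau}w$.
Then $u_{\tau} = e^{\tau}(w_{\tau} + w)$, $u_{ss} = e^{\tau}w_{ss}$; substituting and dividing by $e^{\tau}$, the lower-order terms cancel: $w_{\tau} = w_{ss}$ (standard heat equation).
Data for $w$: $w(s,0) = u(s,0) = 2 \sin(2 s) + 2 \sin(3 s) + \sin(5 s)$. The boundary conditions carry over: $w(0,\tau) = w(\pi,\tau) = 0$.
Separating variables: $w = \sum c_n e^{-n^2\tau} \sin(ns)$. From $w(s,0) = 2 \sin(2 s) + 2 \sin(3 s) + \sin(5 s)$: $c_2=2, c_3=2, c_5=1$.
So $w(s,\tau) = 2 e^{-4 \tau} \sin(2 s) + 2 e^{-9 \tau} \sin(3 s) + e^{-25 \tau} \sin(5 s)$, and $u(s,\tau) = e^{\tau}w(s,\tau)$.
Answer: $u(s, \tau) = 2 e^{-3 \tau} \sin(2 s) + 2 e^{-8 \tau} \sin(3 s) + e^{-24 \tau} \sin(5 s)$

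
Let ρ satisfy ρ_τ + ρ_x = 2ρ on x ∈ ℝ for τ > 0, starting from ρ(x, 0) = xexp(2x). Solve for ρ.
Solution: Substitute ρ = exp(2x)u, i.e. u = exp(-2x)ρ.
By the product rule, ρ_x = exp(2x)(u_x + 2u), ρ_τ = exp(2x)u_τ.
Substituting into the PDE and dividing by exp(2x): u_τ + (u_x + 2u) = 2u.
The lower-order terms cancel, leaving the standard advection equation u_τ + u_x = 0.
Initial data for u: u(x,0) = exp(-2x)ρ(x,0) = x.
Solve for u:
  By method of characteristics (waves move right with speed 1):
  Along characteristics x - τ = const, u is constant, so u(x,τ) = f(x - τ) with f = u(·, 0).
Hence u(x,τ) = x - τ.
Transform back: ρ(x,τ) = exp(2x)u(x,τ).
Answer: ρ(x, τ) = xexp(2x) - τexp(2x)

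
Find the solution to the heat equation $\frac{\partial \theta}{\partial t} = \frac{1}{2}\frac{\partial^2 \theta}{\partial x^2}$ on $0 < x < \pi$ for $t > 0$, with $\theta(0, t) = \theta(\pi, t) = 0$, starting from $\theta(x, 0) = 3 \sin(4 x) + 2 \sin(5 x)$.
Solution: Using separation of variables $\theta = X(x)G(t)$:
Eigenfunctions: $\sin(nx)$, $n = 1, 2, 3, \ldots$
General solution: $\theta(x, t) = \sum c_n \sin(nx) e^{-n^2 t/2}$
Matching $\theta(x,0) = 3 \sin(4 x) + 2 \sin(5 x)$ term by term: $c_4=3, c_5=2$.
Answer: $\theta(x, t) = 3 e^{-8 t} \sin(4 x) + 2 e^{-25 t/2} \sin(5 x)$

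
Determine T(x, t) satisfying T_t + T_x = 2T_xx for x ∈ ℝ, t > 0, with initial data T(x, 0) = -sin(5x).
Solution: Change to a moving frame: let η = x - t, σ = t and write T(x,t) = u(η,σ).
By the chain rule T_t = u_σ - u_η, T_x = u_η, T_xx = u_ηη.
Then T_t + T_x = u_σ: the advection term cancels and the PDE becomes the heat equation u_σ = 2u_ηη on η ∈ ℝ.
Initial data: u(η,0) = T(η,0) = -sin(5η).
On η ∈ ℝ each mode satisfies (sin(nη))″ = -n² sin(nη), so exp(-2n²σ) sin(nη) solves the heat equation; by superposition u(η,σ) = Σ c_n exp(-2n²σ) sin(nη).
Reading off the coefficients: c_5=-1, so u(η,σ) = -exp(-50σ)sin(5η).
Substituting back η = x - t, σ = t: T(x,t) = u(x - t, t).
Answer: T(x, t) = exp(-50t)sin(5t - 5x)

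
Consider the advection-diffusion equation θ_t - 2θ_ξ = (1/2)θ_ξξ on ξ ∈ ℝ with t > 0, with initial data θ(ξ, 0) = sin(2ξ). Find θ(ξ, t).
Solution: Change to a moving frame: let η = ξ + 2t, σ = t and write θ(ξ,t) = u(η,σ).
By the chain rule θ_t = u_σ + 2u_η, θ_ξ = u_η, θ_ξξ = u_ηη.
Then θ_t - 2θ_ξ = u_σ: the advection term cancels and the PDE becomes the heat equation u_σ = (1/2)u_ηη on η ∈ ℝ.
Initial data: u(η,0) = θ(η,0) = sin(2η).
On η ∈ ℝ each mode satisfies (sin(nη))″ = -n² sin(nη), so exp(-n²σ/2) sin(nη) solves the heat equation; by superposition u(η,σ) = Σ c_n exp(-n²σ/2) sin(nη).
Reading off the coefficients: c_2=1, so u(η,σ) = exp(-2σ)sin(2η).
Substituting back η = ξ + 2t, σ = t: θ(ξ,t) = u(ξ + 2t, t).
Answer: θ(ξ, t) = exp(-2t)sin(4t + 2ξ)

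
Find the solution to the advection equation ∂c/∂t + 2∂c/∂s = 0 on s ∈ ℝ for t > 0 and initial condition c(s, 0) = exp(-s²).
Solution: By method of characteristics (waves move right with speed 2):
Along characteristics s - 2t = const, c is constant, so c(s,t) = f(s - 2t) with f = c(·, 0).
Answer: c(s, t) = exp(-(s - 2t)²)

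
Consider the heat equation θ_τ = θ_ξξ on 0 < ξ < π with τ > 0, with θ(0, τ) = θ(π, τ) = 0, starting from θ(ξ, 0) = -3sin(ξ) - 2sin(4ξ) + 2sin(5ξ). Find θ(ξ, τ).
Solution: Separating variables: θ = Σ c_n exp(-n²τ) sin(nξ). From θ(ξ,0) = -3sin(ξ) - 2sin(4ξ) + 2sin(5ξ): c_1=-3, c_4=-2, c_5=2.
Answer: θ(ξ, τ) = -3exp(-τ)sin(ξ) - 2exp(-16τ)sin(4ξ) + 2exp(-25τ)sin(5ξ)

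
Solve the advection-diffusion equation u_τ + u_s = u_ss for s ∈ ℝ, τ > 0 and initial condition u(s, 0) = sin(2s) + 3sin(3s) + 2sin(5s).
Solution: Moving frame: η = s - τ, σ = τ, u = w(η,σ), so u_τ = w_σ - w_η and u_ss = w_ηη.
Hence u_τ + u_s = w_σ and the PDE becomes the heat equation w_σ = w_ηη on η ∈ ℝ.
Initial data: w(η,0) = u(η,0) = sin(2η) + 3sin(3η) + 2sin(5η). Each mode sin(nη) decays as exp(-n²σ) on ℝ, so w(η,σ) = Σ c_n exp(-n²σ) sin(nη) with c_2=1, c_3=3, c_5=2: w(η,σ) = exp(-4σ)sin(2η) + 3exp(-9σ)sin(3η) + 2exp(-25σ)sin(5η).
Substituting back: u(s,τ) = w(s - τ, τ).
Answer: u(s, τ) = exp(-4τ)sin(2s - 2τ) + 3exp(-9τ)sin(3s - 3τ) + 2exp(-25τ)sin(5s - 5τ)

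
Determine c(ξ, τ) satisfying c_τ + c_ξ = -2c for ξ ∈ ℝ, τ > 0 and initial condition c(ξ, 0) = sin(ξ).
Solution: Substitute c = exp(-2τ)u.
Then c_τ = exp(-2τ)(u_τ - 2u), c_ξ = exp(-2τ)u_ξ; substituting and dividing by exp(-2τ), the lower-order terms cancel: u_τ + u_ξ = 0 (standard advection equation).
Data for u: u(ξ,0) = c(ξ,0) = sin(ξ).
By characteristics (dξ/dτ = 1), u(ξ,τ) = f(ξ - τ) with f = u(·, 0).
So u(ξ,τ) = sin(ξ - τ), and c(ξ,τ) = exp(-2τ)u(ξ,τ).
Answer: c(ξ, τ) = exp(-2τ)sin(ξ - τ)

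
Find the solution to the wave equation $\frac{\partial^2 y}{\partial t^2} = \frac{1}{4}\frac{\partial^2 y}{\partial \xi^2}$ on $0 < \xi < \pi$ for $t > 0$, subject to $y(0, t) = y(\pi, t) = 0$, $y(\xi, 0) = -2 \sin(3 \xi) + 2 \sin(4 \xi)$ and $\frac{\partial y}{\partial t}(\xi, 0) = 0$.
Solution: Separating variables: $y = \sum [A_n \cos(\omega_n t) + B_n \sin(\omega_n t)] \sin(n\xi)$, $\omega_n = n/2$. From ICs: $A_3=-2, A_4=2$.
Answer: $y(\xi, t) = -2 \sin(3 \xi) \cos(3 t/2) + 2 \sin(4 \xi) \cos(2 t)$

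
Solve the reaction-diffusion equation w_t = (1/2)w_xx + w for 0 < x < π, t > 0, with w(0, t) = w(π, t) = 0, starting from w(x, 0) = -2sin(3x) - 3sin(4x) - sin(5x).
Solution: Substitute w = exp(t)u.
Then w_t = exp(t)(u_t + u), w_xx = exp(t)u_xx; substituting and dividing by exp(t), the lower-order terms cancel: u_t = (1/2)u_xx (standard heat equation).
Data for u: u(x,0) = w(x,0) = -2sin(3x) - 3sin(4x) - sin(5x). The boundary conditions carry over: u(0,t) = u(π,t) = 0.
Separating variables: u = Σ c_n exp(-n²t/2) sin(nx). From u(x,0) = -2sin(3x) - 3sin(4x) - sin(5x): c_3=-2, c_4=-3, c_5=-1.
So u(x,t) = -3exp(-8t)sin(4x) - 2exp(-9t/2)sin(3x) - exp(-25t/2)sin(5x), and w(x,t) = exp(t)u(x,t).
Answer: w(x, t) = -3exp(-7t)sin(4x) - 2exp(-7t/2)sin(3x) - exp(-23t/2)sin(5x)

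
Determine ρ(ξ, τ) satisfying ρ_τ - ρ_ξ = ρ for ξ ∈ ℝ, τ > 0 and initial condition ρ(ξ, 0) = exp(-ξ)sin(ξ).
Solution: Substitute ρ = exp(-ξ)u, i.e. u = exp(ξ)ρ.
By the product rule, ρ_ξ = exp(-ξ)(u_ξ - u), ρ_τ = exp(-ξ)u_τ.
Substituting into the PDE and dividing by exp(-ξ): u_τ - (u_ξ - u) = u.
The lower-order terms cancel, leaving the standard advection equation u_τ - u_ξ = 0.
Initial data for u: u(ξ,0) = exp(ξ)ρ(ξ,0) = sin(ξ).
Solve for u:
  By method of characteristics (waves move left with speed 1):
  Along characteristics ξ + τ = const, u is constant, so u(ξ,τ) = f(ξ + τ) with f = u(·, 0).
Hence u(ξ,τ) = sin(ξ + τ).
Transform back: ρ(ξ,τ) = exp(-ξ)u(ξ,τ).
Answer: ρ(ξ, τ) = exp(-ξ)sin(ξ + τ)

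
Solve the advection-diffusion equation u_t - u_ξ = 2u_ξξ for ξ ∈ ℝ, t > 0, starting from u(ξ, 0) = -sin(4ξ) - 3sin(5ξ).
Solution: Moving frame: η = ξ + t, σ = t, u = w(η,σ), so u_t = w_σ + w_η and u_ξξ = w_ηη.
Hence u_t - u_ξ = w_σ and the PDE becomes the heat equation w_σ = 2w_ηη on η ∈ ℝ.
Initial data: w(η,0) = u(η,0) = -sin(4η) - 3sin(5η). Each mode sin(nη) decays as exp(-2n²σ) on ℝ, so w(η,σ) = Σ c_n exp(-2n²σ) sin(nη) with c_4=-1, c_5=-3: w(η,σ) = -exp(-32σ)sin(4η) - 3exp(-50σ)sin(5η).
Substituting back: u(ξ,t) = w(ξ + t, t).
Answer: u(ξ, t) = -exp(-32t)sin(4t + 4ξ) - 3exp(-50t)sin(5t + 5ξ)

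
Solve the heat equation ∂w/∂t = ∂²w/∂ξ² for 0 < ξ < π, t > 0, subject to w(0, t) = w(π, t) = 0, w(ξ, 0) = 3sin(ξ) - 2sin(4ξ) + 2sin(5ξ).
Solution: Using separation of variables w = X(ξ)T(t):
Eigenfunctions: sin(nξ), n = 1, 2, 3, ...
General solution: w(ξ, t) = Σ c_n sin(nξ) exp(-n² t)
Matching w(ξ,0) = 3sin(ξ) - 2sin(4ξ) + 2sin(5ξ) term by term: c_1=3, c_4=-2, c_5=2.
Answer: w(ξ, t) = 3exp(-t)sin(ξ) - 2exp(-16t)sin(4ξ) + 2exp(-25t)sin(5ξ)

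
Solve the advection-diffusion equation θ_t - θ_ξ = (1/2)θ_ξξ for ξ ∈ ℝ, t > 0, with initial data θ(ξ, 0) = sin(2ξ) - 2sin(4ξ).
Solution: Change to a moving frame: let η = ξ + t, σ = t and write θ(ξ,t) = u(η,σ).
By the chain rule θ_t = u_σ + u_η, θ_ξ = u_η, θ_ξξ = u_ηη.
Then θ_t - θ_ξ = u_σ: the advection term cancels and the PDE becomes the heat equation u_σ = (1/2)u_ηη on η ∈ ℝ.
Initial data: u(η,0) = θ(η,0) = sin(2η) - 2sin(4η).
On η ∈ ℝ each mode satisfies (sin(nη))″ = -n² sin(nη), so exp(-n²σ/2) sin(nη) solves the heat equation; by superposition u(η,σ) = Σ c_n exp(-n²σ/2) sin(nη).
Reading off the coefficients: c_2=1, c_4=-2, so u(η,σ) = exp(-2σ)sin(2η) - 2exp(-8σ)sin(4η).
Substituting back η = ξ + t, σ = t: θ(ξ,t) = u(ξ + t, t).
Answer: θ(ξ, t) = exp(-2t)sin(2t + 2ξ) - 2exp(-8t)sin(4t + 4ξ)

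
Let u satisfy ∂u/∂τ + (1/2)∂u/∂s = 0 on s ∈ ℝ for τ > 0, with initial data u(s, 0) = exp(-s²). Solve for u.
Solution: By characteristics (ds/dτ = 1/2), u(s,τ) = f(s - (1/2)τ) with f = u(·, 0).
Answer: u(s, τ) = exp(-(s - τ/2)²)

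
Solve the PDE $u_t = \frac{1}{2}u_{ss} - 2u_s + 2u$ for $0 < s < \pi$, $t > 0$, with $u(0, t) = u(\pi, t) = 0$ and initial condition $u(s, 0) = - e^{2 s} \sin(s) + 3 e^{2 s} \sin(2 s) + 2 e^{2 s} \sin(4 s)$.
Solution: Substitute $u = e^{2s}w$.
Then $u_s = e^{2s}(w_s + 2w)$, $u_{ss} = e^{2s}(w_{ss} + 4w_s + 4w)$, $u_t = e^{2s}w_t$; substituting and dividing by $e^{2s}$, the lower-order terms cancel: $w_t = \frac{1}{2}w_{ss}$ (standard heat equation).
Data for $w$: $w(s,0) = e^{-2s}u(s,0) = - \sin(s) + 3 \sin(2 s) + 2 \sin(4 s)$. The boundary conditions carry over: $w(0,t) = w(\pi,t) = 0$.
Separating variables: $w = \sum c_n e^{-n^2t/2} \sin(ns)$. From $w(s,0) = - \sin(s) + 3 \sin(2 s) + 2 \sin(4 s)$: $c_1=-1, c_2=3, c_4=2$.
So $w(s,t) = 3 e^{-2 t} \sin(2 s) + 2 e^{-8 t} \sin(4 s) - e^{-t/2} \sin(s)$, and $u(s,t) = e^{2s}w(s,t)$.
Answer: $u(s, t) = 3 e^{2 s} e^{-2 t} \sin(2 s) + 2 e^{2 s} e^{-8 t} \sin(4 s) -  e^{2 s} e^{-t/2} \sin(s)$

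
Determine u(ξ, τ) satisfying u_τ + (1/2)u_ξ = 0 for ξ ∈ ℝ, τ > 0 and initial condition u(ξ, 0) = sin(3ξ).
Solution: By method of characteristics (waves move right with speed 1/2):
Along characteristics ξ - (1/2)τ = const, u is constant, so u(ξ,τ) = f(ξ - (1/2)τ) with f = u(·, 0).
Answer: u(ξ, τ) = sin(3ξ - 3τ/2)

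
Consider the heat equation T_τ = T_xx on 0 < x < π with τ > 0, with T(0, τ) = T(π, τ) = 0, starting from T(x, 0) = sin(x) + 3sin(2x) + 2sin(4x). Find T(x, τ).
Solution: Separating variables: T = Σ c_n exp(-n²τ) sin(nx). From T(x,0) = sin(x) + 3sin(2x) + 2sin(4x): c_1=1, c_2=3, c_4=2.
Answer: T(x, τ) = exp(-τ)sin(x) + 3exp(-4τ)sin(2x) + 2exp(-16τ)sin(4x)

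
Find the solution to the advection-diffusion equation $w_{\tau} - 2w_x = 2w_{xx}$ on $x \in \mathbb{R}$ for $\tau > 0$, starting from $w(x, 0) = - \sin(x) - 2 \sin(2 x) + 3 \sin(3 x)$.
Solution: Change to a moving frame: let $\eta = x + 2\tau$, $\sigma = \tau$ and write $w(x,\tau) = u(\eta,\sigma)$.
By the chain rule $w_{\tau} = u_{\sigma} + 2u_{\eta}$, $w_x = u_{\eta}$, $w_{xx} = u_{\eta\eta}$.
Then $w_{\tau} - 2w_x = u_{\sigma}$: the advection term cancels and the PDE becomes the heat equation $u_{\sigma} = 2u_{\eta\eta}$ on $\eta \in \mathbb{R}$.
Initial data: $u(\eta,0) = w(\eta,0) = - \sin(\eta) - 2 \sin(2 \eta) + 3 \sin(3 \eta)$.
On $\eta \in \mathbb{R}$ each mode satisfies $(\sin(n\eta))'' = -n^2 \sin(n\eta)$, so $e^{-2n^2\sigma} \sin(n\eta)$ solves the heat equation; by superposition $u(\eta,\sigma) = \sum c_n e^{-2n^2\sigma} \sin(n\eta)$.
Reading off the coefficients: $c_1=-1, c_2=-2, c_3=3$, so $u(\eta,\sigma) = - e^{-2 \sigma} \sin(\eta) - 2 e^{-8 \sigma} \sin(2 \eta) + 3 e^{-18 \sigma} \sin(3 \eta)$.
Substituting back $\eta = x + 2\tau$, $\sigma = \tau$: $w(x,\tau) = u(x + 2\tau, \tau)$.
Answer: $w(x, \tau) = - e^{-2 \tau} \sin(2 \tau + x) - 2 e^{-8 \tau} \sin(4 \tau + 2 x) + 3 e^{-18 \tau} \sin(6 \tau + 3 x)$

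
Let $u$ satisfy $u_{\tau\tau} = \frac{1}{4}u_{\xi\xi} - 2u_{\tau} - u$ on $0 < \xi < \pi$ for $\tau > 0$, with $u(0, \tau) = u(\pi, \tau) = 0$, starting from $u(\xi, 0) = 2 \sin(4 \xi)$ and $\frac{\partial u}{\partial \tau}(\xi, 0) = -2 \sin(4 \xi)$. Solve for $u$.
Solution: Substitute $u = e^{-\tau}w$.
Then $u_{\tau} = e^{-\tau}(w_{\tau} - w)$, $u_{\tau\tau} = e^{-\tau}(w_{\tau\tau} - 2w_{\tau} + w)$, $u_{\xi\xi} = e^{-\tau}w_{\xi\xi}$; substituting and dividing by $e^{-\tau}$, the lower-order terms cancel: $w_{\tau\tau} = \frac{1}{4}w_{\xi\xi}$ (standard wave equation).
Data for $w$: $w(\xi,0) = u(\xi,0) = 2 \sin(4 \xi)$; $w_{\tau}(\xi,0) = u_{\tau}(\xi,0) + u(\xi,0) = 0$. The boundary conditions carry over: $w(0,\tau) = w(\pi,\tau) = 0$.
Separating variables: $w = \sum [A_n \cos(\omega_n \tau) + B_n \sin(\omega_n \tau)] \sin(n\xi)$, $\omega_n = n/2$. From ICs: $A_4=2$.
So $w(\xi,\tau) = 2 \sin(4 \xi) \cos(2 \tau)$, and $u(\xi,\tau) = e^{-\tau}w(\xi,\tau)$.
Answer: $u(\xi, \tau) = 2 e^{-\tau} \sin(4 \xi) \cos(2 \tau)$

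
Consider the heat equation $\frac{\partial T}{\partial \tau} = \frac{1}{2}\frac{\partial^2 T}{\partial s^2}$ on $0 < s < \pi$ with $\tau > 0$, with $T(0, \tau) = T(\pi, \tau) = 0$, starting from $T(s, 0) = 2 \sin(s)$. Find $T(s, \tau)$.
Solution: Separating variables: $T = \sum c_n e^{-n^2\tau/2} \sin(ns)$. From $T(s,0) = 2 \sin(s)$: $c_1=2$.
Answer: $T(s, \tau) = 2 e^{-\tau/2} \sin(s)$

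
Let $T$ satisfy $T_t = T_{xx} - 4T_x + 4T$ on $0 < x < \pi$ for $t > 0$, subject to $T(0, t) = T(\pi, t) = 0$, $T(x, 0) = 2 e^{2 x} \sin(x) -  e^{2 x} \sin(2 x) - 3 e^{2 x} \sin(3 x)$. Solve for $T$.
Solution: Substitute $T = e^{2x}u$.
Then $T_x = e^{2x}(u_x + 2u)$, $T_{xx} = e^{2x}(u_{xx} + 4u_x + 4u)$, $T_t = e^{2x}u_t$; substituting and dividing by $e^{2x}$, the lower-order terms cancel: $u_t = u_{xx}$ (standard heat equation).
Data for $u$: $u(x,0) = e^{-2x}T(x,0) = 2 \sin(x) - \sin(2 x) - 3 \sin(3 x)$. The boundary conditions carry over: $u(0,t) = u(\pi,t) = 0$.
Separating variables: $u = \sum c_n e^{-n^2t} \sin(nx)$. From $u(x,0) = 2 \sin(x) - \sin(2 x) - 3 \sin(3 x)$: $c_1=2, c_2=-1, c_3=-3$.
So $u(x,t) = 2 e^{-t} \sin(x) - e^{-4 t} \sin(2 x) - 3 e^{-9 t} \sin(3 x)$, and $T(x,t) = e^{2x}u(x,t)$.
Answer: $T(x, t) = 2 e^{-t} e^{2 x} \sin(x) -  e^{-4 t} e^{2 x} \sin(2 x) - 3 e^{-9 t} e^{2 x} \sin(3 x)$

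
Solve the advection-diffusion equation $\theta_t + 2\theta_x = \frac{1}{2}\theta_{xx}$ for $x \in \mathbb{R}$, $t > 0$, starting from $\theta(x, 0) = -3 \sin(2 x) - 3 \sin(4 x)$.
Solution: Moving frame: $\eta = x - 2t$, $\sigma = t$, $\theta = u(\eta,\sigma)$, so $\theta_t = u_{\sigma} - 2u_{\eta}$ and $\theta_{xx} = u_{\eta\eta}$.
Hence $\theta_t + 2\theta_x = u_{\sigma}$ and the PDE becomes the heat equation $u_{\sigma} = \frac{1}{2}u_{\eta\eta}$ on $\eta \in \mathbb{R}$.
Initial data: $u(\eta,0) = \theta(\eta,0) = -3 \sin(2 \eta) - 3 \sin(4 \eta)$. Each mode $\sin(n\eta)$ decays as $e^{-n^2\sigma/2}$ on $\mathbb{R}$, so $u(\eta,\sigma) = \sum c_n e^{-n^2\sigma/2} \sin(n\eta)$ with $c_2=-3, c_4=-3$: $u(\eta,\sigma) = -3 e^{-2 \sigma} \sin(2 \eta) - 3 e^{-8 \sigma} \sin(4 \eta)$.
Substituting back: $\theta(x,t) = u(x - 2t, t)$.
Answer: $\theta(x, t) = 3 e^{-2 t} \sin(4 t - 2 x) + 3 e^{-8 t} \sin(8 t - 4 x)$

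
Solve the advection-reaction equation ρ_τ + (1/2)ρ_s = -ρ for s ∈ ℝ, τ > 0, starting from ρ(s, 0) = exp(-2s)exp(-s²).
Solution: Substitute ρ = exp(-2s)u.
Then ρ_s = exp(-2s)(u_s - 2u), ρ_τ = exp(-2s)u_τ; substituting and dividing by exp(-2s), the lower-order terms cancel: u_τ + (1/2)u_s = 0 (standard advection equation).
Data for u: u(s,0) = exp(2s)ρ(s,0) = exp(-s²).
By characteristics (ds/dτ = 1/2), u(s,τ) = f(s - (1/2)τ) with f = u(·, 0).
So u(s,τ) = exp(-(s - τ/2)²), and ρ(s,τ) = exp(-2s)u(s,τ).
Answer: ρ(s, τ) = exp(-2s)exp(-(s - τ/2)²)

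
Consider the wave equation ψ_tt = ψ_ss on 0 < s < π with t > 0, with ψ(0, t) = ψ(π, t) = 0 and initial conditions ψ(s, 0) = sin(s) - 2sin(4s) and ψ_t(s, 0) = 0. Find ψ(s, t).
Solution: Separating variables: ψ = Σ [A_n cos(ω_n t) + B_n sin(ω_n t)] sin(ns), ω_n = n. From ICs: A_1=1, A_4=-2.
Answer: ψ(s, t) = sin(s)cos(t) - 2sin(4s)cos(4t)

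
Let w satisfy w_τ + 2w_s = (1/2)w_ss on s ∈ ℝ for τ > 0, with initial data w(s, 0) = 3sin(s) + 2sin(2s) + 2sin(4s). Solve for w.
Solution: Moving frame: η = s - 2τ, σ = τ, w = u(η,σ), so w_τ = u_σ - 2u_η and w_ss = u_ηη.
Hence w_τ + 2w_s = u_σ and the PDE becomes the heat equation u_σ = (1/2)u_ηη on η ∈ ℝ.
Initial data: u(η,0) = w(η,0) = 3sin(η) + 2sin(2η) + 2sin(4η). Each mode sin(nη) decays as exp(-n²σ/2) on ℝ, so u(η,σ) = Σ c_n exp(-n²σ/2) sin(nη) with c_1=3, c_2=2, c_4=2: u(η,σ) = 2exp(-2σ)sin(2η) + 2exp(-8σ)sin(4η) + 3exp(-σ/2)sin(η).
Substituting back: w(s,τ) = u(s - 2τ, τ).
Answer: w(s, τ) = 2exp(-2τ)sin(2s - 4τ) + 2exp(-8τ)sin(4s - 8τ) + 3exp(-τ/2)sin(s - 2τ)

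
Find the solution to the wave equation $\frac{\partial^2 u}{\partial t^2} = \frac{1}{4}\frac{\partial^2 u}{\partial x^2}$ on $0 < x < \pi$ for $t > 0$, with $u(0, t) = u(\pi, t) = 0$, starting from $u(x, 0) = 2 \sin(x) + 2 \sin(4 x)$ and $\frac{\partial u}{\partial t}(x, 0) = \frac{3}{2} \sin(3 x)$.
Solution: Using separation of variables $u = X(x)T(t)$:
Eigenfunctions: $\sin(nx)$, $n = 1, 2, 3, \ldots$
General solution: $u(x, t) = \sum [A_n \cos(n t/2) + B_n \sin(n t/2)] \sin(nx)$
From $u(x,0) = 2 \sin(x) + 2 \sin(4 x)$: $A_1=2, A_4=2$. From $u_t(x,0) = \frac{3}{2} \sin(3 x)$, using $u_t(x,0) = \sum \omega_n B_n \sin(nx)$ with $\omega_n = n/2$: $B_3 = (3/2)/(3/2) = 1$.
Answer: $u(x, t) = \sin(3 t/2) \sin(3 x) + 2 \sin(x) \cos(t/2) + 2 \sin(4 x) \cos(2 t)$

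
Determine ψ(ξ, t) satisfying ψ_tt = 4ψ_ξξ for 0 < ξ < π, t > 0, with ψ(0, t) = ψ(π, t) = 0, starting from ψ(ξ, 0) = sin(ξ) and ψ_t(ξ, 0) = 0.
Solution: Using separation of variables ψ = X(ξ)T(t):
Eigenfunctions: sin(nξ), n = 1, 2, 3, ...
General solution: ψ(ξ, t) = Σ [A_n cos(2n t) + B_n sin(2n t)] sin(nξ)
From ψ(ξ,0) = sin(ξ): A_1=1. From ψ_t(ξ,0) = 0: all B_n = 0.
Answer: ψ(ξ, t) = sin(ξ)cos(2t)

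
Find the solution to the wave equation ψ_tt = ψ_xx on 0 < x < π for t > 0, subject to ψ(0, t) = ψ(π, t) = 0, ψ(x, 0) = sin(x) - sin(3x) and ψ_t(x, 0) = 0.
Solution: Using separation of variables ψ = X(x)T(t):
Eigenfunctions: sin(nx), n = 1, 2, 3, ...
General solution: ψ(x, t) = Σ [A_n cos(n t) + B_n sin(n t)] sin(nx)
From ψ(x,0) = sin(x) - sin(3x): A_1=1, A_3=-1. From ψ_t(x,0) = 0: all B_n = 0.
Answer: ψ(x, t) = sin(x)cos(t) - sin(3x)cos(3t)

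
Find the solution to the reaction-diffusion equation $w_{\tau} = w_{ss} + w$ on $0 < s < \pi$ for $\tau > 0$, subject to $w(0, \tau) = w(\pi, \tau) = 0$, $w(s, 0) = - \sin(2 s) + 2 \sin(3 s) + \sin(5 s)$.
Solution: Substitute $w = e^{\tau}u$, i.e. $u = e^{-\tau}w$.
By the product rule, $w_{\tau} = e^{\tau}(u_{\tau} + u)$, $w_{ss} = e^{\tau}u_{ss}$.
Substituting into the PDE and dividing by $e^{\tau}$: $u_{\tau} + u = u_{ss} + u$.
The lower-order terms cancel, leaving the standard heat equation $u_{\tau} = u_{ss}$.
Initial data for $u$: $u(s,0) = w(s,0) = - \sin(2 s) + 2 \sin(3 s) + \sin(5 s)$. The boundary conditions carry over: $u(0,\tau) = u(\pi,\tau) = 0$.
Solve for $u$:
  Using separation of variables $u = X(s)T(\tau)$:
  Eigenfunctions: $\sin(ns)$, $n = 1, 2, 3, \ldots$
  General solution: $u(s, \tau) = \sum c_n \sin(ns) e^{-n^2 \tau}$
  Matching $u(s,0) = - \sin(2 s) + 2 \sin(3 s) + \sin(5 s)$ term by term: $c_2=-1, c_3=2, c_5=1$.
Hence $u(s,\tau) = - e^{-4 \tau} \sin(2 s) + 2 e^{-9 \tau} \sin(3 s) + e^{-25 \tau} \sin(5 s)$.
Transform back: $w(s,\tau) = e^{\tau}u(s,\tau)$.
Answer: $w(s, \tau) = - e^{-3 \tau} \sin(2 s) + 2 e^{-8 \tau} \sin(3 s) + e^{-24 \tau} \sin(5 s)$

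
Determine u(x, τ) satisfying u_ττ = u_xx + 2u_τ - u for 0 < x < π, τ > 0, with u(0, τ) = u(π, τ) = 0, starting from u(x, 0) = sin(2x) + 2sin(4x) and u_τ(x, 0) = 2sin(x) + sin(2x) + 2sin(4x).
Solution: Substitute u = exp(τ)w, i.e. w = exp(-τ)u.
By the product rule, u_τ = exp(τ)(w_τ + w), u_ττ = exp(τ)(w_ττ + 2w_τ + w), u_xx = exp(τ)w_xx.
Substituting into the PDE and dividing by exp(τ): w_ττ + 2w_τ + w = w_xx + 2(w_τ + w) - w.
The lower-order terms cancel, leaving the standard wave equation w_ττ = w_xx.
Initial data for w: w(x,0) = u(x,0) = sin(2x) + 2sin(4x); w_τ(x,0) = u_τ(x,0) - u(x,0) = 2sin(x). The boundary conditions carry over: w(0,τ) = w(π,τ) = 0.
Solve for w:
  Using separation of variables w = X(x)T(τ):
  Eigenfunctions: sin(nx), n = 1, 2, 3, ...
  General solution: w(x, τ) = Σ [A_n cos(n τ) + B_n sin(n τ)] sin(nx)
  From w(x,0) = sin(2x) + 2sin(4x): A_2=1, A_4=2. From w_τ(x,0) = 2sin(x), using w_τ(x,0) = Σ ω_n B_n sin(nx) with ω_n = n: B_1 = 2/1 = 2.
Hence w(x,τ) = 2sin(x)sin(τ) + sin(2x)cos(2τ) + 2sin(4x)cos(4τ).
Transform back: u(x,τ) = exp(τ)w(x,τ).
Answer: u(x, τ) = 2exp(τ)sin(x)sin(τ) + exp(τ)sin(2x)cos(2τ) + 2exp(τ)sin(4x)cos(4τ)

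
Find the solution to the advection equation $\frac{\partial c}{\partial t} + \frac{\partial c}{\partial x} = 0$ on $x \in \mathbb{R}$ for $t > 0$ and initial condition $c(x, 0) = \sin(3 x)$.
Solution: By method of characteristics (waves move right with speed 1):
Along characteristics $x - t =$ const, $c$ is constant, so $c(x,t) = f(x - t)$ with $f = c( \cdot , 0)$.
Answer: $c(x, t) = - \sin(3 t - 3 x)$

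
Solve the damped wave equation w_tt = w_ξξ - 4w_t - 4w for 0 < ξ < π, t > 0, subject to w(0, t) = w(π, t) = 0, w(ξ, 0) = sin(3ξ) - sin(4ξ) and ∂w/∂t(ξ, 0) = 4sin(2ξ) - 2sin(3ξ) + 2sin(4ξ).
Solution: Substitute w = exp(-2t)u.
Then w_t = exp(-2t)(u_t - 2u), w_tt = exp(-2t)(u_tt - 4u_t + 4u), w_ξξ = exp(-2t)u_ξξ; substituting and dividing by exp(-2t), the lower-order terms cancel: u_tt = u_ξξ (standard wave equation).
Data for u: u(ξ,0) = w(ξ,0) = sin(3ξ) - sin(4ξ); u_t(ξ,0) = w_t(ξ,0) + 2w(ξ,0) = 4sin(2ξ). The boundary conditions carry over: u(0,t) = u(π,t) = 0.
Separating variables: u = Σ [A_n cos(ω_n t) + B_n sin(ω_n t)] sin(nξ), ω_n = n. From ICs (B_n = velocity coefficient / ω_n): A_3=1, A_4=-1, B_2=2.
So u(ξ,t) = 2sin(2t)sin(2ξ) + sin(3ξ)cos(3t) - sin(4ξ)cos(4t), and w(ξ,t) = exp(-2t)u(ξ,t).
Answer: w(ξ, t) = 2exp(-2t)sin(2t)sin(2ξ) + exp(-2t)sin(3ξ)cos(3t) - exp(-2t)sin(4ξ)cos(4t)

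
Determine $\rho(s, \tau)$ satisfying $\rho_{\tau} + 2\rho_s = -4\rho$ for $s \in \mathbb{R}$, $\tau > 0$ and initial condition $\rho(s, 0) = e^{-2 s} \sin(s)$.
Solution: Substitute $\rho = e^{-2s}u$.
Then $\rho_s = e^{-2s}(u_s - 2u)$, $\rho_{\tau} = e^{-2s}u_{\tau}$; substituting and dividing by $e^{-2s}$, the lower-order terms cancel: $u_{\tau} + 2u_s = 0$ (standard advection equation).
Data for $u$: $u(s,0) = e^{2s}\rho(s,0) = \sin(s)$.
By characteristics ($ds/d\tau = 2$), $u(s,\tau) = f(s - 2\tau)$ with $f = u( \cdot , 0)$.
So $u(s,\tau) = \sin(s - 2 \tau)$, and $\rho(s,\tau) = e^{-2s}u(s,\tau)$.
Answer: $\rho(s, \tau) = - e^{-2 s} \sin(2 \tau - s)$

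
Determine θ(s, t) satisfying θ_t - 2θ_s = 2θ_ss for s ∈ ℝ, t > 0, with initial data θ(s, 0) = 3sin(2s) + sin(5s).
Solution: Change to a moving frame: let η = s + 2t, σ = t and write θ(s,t) = u(η,σ).
By the chain rule θ_t = u_σ + 2u_η, θ_s = u_η, θ_ss = u_ηη.
Then θ_t - 2θ_s = u_σ: the advection term cancels and the PDE becomes the heat equation u_σ = 2u_ηη on η ∈ ℝ.
Initial data: u(η,0) = θ(η,0) = 3sin(2η) + sin(5η).
On η ∈ ℝ each mode satisfies (sin(nη))″ = -n² sin(nη), so exp(-2n²σ) sin(nη) solves the heat equation; by superposition u(η,σ) = Σ c_n exp(-2n²σ) sin(nη).
Reading off the coefficients: c_2=3, c_5=1, so u(η,σ) = 3exp(-8σ)sin(2η) + exp(-50σ)sin(5η).
Substituting back η = s + 2t, σ = t: θ(s,t) = u(s + 2t, t).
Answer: θ(s, t) = 3exp(-8t)sin(2s + 4t) + exp(-50t)sin(5s + 10t)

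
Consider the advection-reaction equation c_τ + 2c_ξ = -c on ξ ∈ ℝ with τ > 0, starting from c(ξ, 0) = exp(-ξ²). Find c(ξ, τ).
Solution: Substitute c = exp(-τ)u.
Then c_τ = exp(-τ)(u_τ - u), c_ξ = exp(-τ)u_ξ; substituting and dividing by exp(-τ), the lower-order terms cancel: u_τ + 2u_ξ = 0 (standard advection equation).
Data for u: u(ξ,0) = c(ξ,0) = exp(-ξ²).
By characteristics (dξ/dτ = 2), u(ξ,τ) = f(ξ - 2τ) with f = u(·, 0).
So u(ξ,τ) = exp(-(ξ - 2τ)²), and c(ξ,τ) = exp(-τ)u(ξ,τ).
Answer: c(ξ, τ) = exp(-τ)exp(-(ξ - 2τ)²)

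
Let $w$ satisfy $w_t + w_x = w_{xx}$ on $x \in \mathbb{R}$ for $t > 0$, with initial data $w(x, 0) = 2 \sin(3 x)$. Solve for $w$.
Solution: Change to a moving frame: let $\eta = x - t$, $\sigma = t$ and write $w(x,t) = u(\eta,\sigma)$.
By the chain rule $w_t = u_{\sigma} - u_{\eta}$, $w_x = u_{\eta}$, $w_{xx} = u_{\eta\eta}$.
Then $w_t + w_x = u_{\sigma}$: the advection term cancels and the PDE becomes the heat equation $u_{\sigma} = u_{\eta\eta}$ on $\eta \in \mathbb{R}$.
Initial data: $u(\eta,0) = w(\eta,0) = 2 \sin(3 \eta)$.
On $\eta \in \mathbb{R}$ each mode satisfies $(\sin(n\eta))'' = -n^2 \sin(n\eta)$, so $e^{-n^2\sigma} \sin(n\eta)$ solves the heat equation; by superposition $u(\eta,\sigma) = \sum c_n e^{-n^2\sigma} \sin(n\eta)$.
Reading off the coefficients: $c_3=2$, so $u(\eta,\sigma) = 2 e^{-9 \sigma} \sin(3 \eta)$.
Substituting back $\eta = x - t$, $\sigma = t$: $w(x,t) = u(x - t, t)$.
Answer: $w(x, t) = -2 e^{-9 t} \sin(3 t - 3 x)$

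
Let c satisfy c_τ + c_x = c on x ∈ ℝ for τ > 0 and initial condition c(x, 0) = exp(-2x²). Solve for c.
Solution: Substitute c = exp(τ)u.
Then c_τ = exp(τ)(u_τ + u), c_x = exp(τ)u_x; substituting and dividing by exp(τ), the lower-order terms cancel: u_τ + u_x = 0 (standard advection equation).
Data for u: u(x,0) = c(x,0) = exp(-2x²).
By characteristics (dx/dτ = 1), u(x,τ) = f(x - τ) with f = u(·, 0).
So u(x,τ) = exp(-2(x - τ)²), and c(x,τ) = exp(τ)u(x,τ).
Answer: c(x, τ) = exp(τ)exp(-2(x - τ)²)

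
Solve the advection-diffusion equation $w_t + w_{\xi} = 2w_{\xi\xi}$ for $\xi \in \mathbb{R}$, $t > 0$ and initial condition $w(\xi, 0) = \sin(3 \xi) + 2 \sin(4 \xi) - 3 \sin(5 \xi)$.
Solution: Moving frame: $\eta = \xi - t$, $\sigma = t$, $w = u(\eta,\sigma)$, so $w_t = u_{\sigma} - u_{\eta}$ and $w_{\xi\xi} = u_{\eta\eta}$.
Hence $w_t + w_{\xi} = u_{\sigma}$ and the PDE becomes the heat equation $u_{\sigma} = 2u_{\eta\eta}$ on $\eta \in \mathbb{R}$.
Initial data: $u(\eta,0) = w(\eta,0) = \sin(3 \eta) + 2 \sin(4 \eta) - 3 \sin(5 \eta)$. Each mode $\sin(n\eta)$ decays as $e^{-2n^2\sigma}$ on $\mathbb{R}$, so $u(\eta,\sigma) = \sum c_n e^{-2n^2\sigma} \sin(n\eta)$ with $c_3=1, c_4=2, c_5=-3$: $u(\eta,\sigma) = e^{-18 \sigma} \sin(3 \eta) + 2 e^{-32 \sigma} \sin(4 \eta) - 3 e^{-50 \sigma} \sin(5 \eta)$.
Substituting back: $w(\xi,t) = u(\xi - t, t)$.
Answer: $w(\xi, t) = e^{-18 t} \sin(3 \xi - 3 t) + 2 e^{-32 t} \sin(4 \xi - 4 t) - 3 e^{-50 t} \sin(5 \xi - 5 t)$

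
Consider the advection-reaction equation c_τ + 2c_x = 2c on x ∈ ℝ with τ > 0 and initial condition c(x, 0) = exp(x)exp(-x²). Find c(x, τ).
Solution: Substitute c = exp(x)u, i.e. u = exp(-x)c.
By the product rule, c_x = exp(x)(u_x + u), c_τ = exp(x)u_τ.
Substituting into the PDE and dividing by exp(x): u_τ + 2(u_x + u) = 2u.
The lower-order terms cancel, leaving the standard advection equation u_τ + 2u_x = 0.
Initial data for u: u(x,0) = exp(-x)c(x,0) = exp(-x²).
Solve for u:
  By method of characteristics (waves move right with speed 2):
  Along characteristics x - 2τ = const, u is constant, so u(x,τ) = f(x - 2τ) with f = u(·, 0).
Hence u(x,τ) = exp(-(x - 2τ)²).
Transform back: c(x,τ) = exp(x)u(x,τ).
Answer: c(x, τ) = exp(x)exp(-(x - 2τ)²)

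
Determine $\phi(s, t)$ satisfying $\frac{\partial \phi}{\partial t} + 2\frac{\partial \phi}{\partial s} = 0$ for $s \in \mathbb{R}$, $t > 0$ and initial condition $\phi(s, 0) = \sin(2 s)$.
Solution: By method of characteristics (waves move right with speed 2):
Along characteristics $s - 2t =$ const, $\phi$ is constant, so $\phi(s,t) = f(s - 2t)$ with $f = \phi( \cdot , 0)$.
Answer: $\phi(s, t) = \sin(2 s - 4 t)$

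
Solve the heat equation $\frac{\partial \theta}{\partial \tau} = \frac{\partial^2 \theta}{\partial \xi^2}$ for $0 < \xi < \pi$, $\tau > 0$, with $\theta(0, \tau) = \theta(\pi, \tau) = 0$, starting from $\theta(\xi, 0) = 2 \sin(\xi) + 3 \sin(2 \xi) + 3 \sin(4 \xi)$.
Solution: Using separation of variables $\theta = X(\xi)G(\tau)$:
Eigenfunctions: $\sin(n\xi)$, $n = 1, 2, 3, \ldots$
General solution: $\theta(\xi, \tau) = \sum c_n \sin(n\xi) e^{-n^2 \tau}$
Matching $\theta(\xi,0) = 2 \sin(\xi) + 3 \sin(2 \xi) + 3 \sin(4 \xi)$ term by term: $c_1=2, c_2=3, c_4=3$.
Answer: $\theta(\xi, \tau) = 2 e^{-\tau} \sin(\xi) + 3 e^{-4 \tau} \sin(2 \xi) + 3 e^{-16 \tau} \sin(4 \xi)$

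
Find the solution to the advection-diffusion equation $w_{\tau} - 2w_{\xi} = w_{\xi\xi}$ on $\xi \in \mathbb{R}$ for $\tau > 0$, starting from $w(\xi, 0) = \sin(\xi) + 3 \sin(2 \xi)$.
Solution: Moving frame: $\eta = \xi + 2\tau$, $\sigma = \tau$, $w = u(\eta,\sigma)$, so $w_{\tau} = u_{\sigma} + 2u_{\eta}$ and $w_{\xi\xi} = u_{\eta\eta}$.
Hence $w_{\tau} - 2w_{\xi} = u_{\sigma}$ and the PDE becomes the heat equation $u_{\sigma} = u_{\eta\eta}$ on $\eta \in \mathbb{R}$.
Initial data: $u(\eta,0) = w(\eta,0) = \sin(\eta) + 3 \sin(2 \eta)$. Each mode $\sin(n\eta)$ decays as $e^{-n^2\sigma}$ on $\mathbb{R}$, so $u(\eta,\sigma) = \sum c_n e^{-n^2\sigma} \sin(n\eta)$ with $c_1=1, c_2=3$: $u(\eta,\sigma) = e^{-\sigma} \sin(\eta) + 3 e^{-4 \sigma} \sin(2 \eta)$.
Substituting back: $w(\xi,\tau) = u(\xi + 2\tau, \tau)$.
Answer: $w(\xi, \tau) = e^{-\tau} \sin(2 \tau + \xi) + 3 e^{-4 \tau} \sin(4 \tau + 2 \xi)$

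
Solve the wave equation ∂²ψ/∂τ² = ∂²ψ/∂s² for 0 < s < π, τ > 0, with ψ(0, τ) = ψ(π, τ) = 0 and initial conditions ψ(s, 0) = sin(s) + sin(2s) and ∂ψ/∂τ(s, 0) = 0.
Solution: Separating variables: ψ = Σ [A_n cos(ω_n τ) + B_n sin(ω_n τ)] sin(ns), ω_n = n. From ICs: A_1=1, A_2=1.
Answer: ψ(s, τ) = sin(s)cos(τ) + sin(2s)cos(2τ)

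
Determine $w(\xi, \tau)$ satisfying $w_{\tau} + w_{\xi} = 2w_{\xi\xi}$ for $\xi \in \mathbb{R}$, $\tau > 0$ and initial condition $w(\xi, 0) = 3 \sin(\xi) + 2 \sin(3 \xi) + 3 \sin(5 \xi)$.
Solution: Change to a moving frame: let $\eta = \xi - \tau$, $\sigma = \tau$ and write $w(\xi,\tau) = u(\eta,\sigma)$.
By the chain rule $w_{\tau} = u_{\sigma} - u_{\eta}$, $w_{\xi} = u_{\eta}$, $w_{\xi\xi} = u_{\eta\eta}$.
Then $w_{\tau} + w_{\xi} = u_{\sigma}$: the advection term cancels and the PDE becomes the heat equation $u_{\sigma} = 2u_{\eta\eta}$ on $\eta \in \mathbb{R}$.
Initial data: $u(\eta,0) = w(\eta,0) = 3 \sin(\eta) + 2 \sin(3 \eta) + 3 \sin(5 \eta)$.
On $\eta \in \mathbb{R}$ each mode satisfies $(\sin(n\eta))'' = -n^2 \sin(n\eta)$, so $e^{-2n^2\sigma} \sin(n\eta)$ solves the heat equation; by superposition $u(\eta,\sigma) = \sum c_n e^{-2n^2\sigma} \sin(n\eta)$.
Reading off the coefficients: $c_1=3, c_3=2, c_5=3$, so $u(\eta,\sigma) = 3 e^{-2 \sigma} \sin(\eta) + 2 e^{-18 \sigma} \sin(3 \eta) + 3 e^{-50 \sigma} \sin(5 \eta)$.
Substituting back $\eta = \xi - \tau$, $\sigma = \tau$: $w(\xi,\tau) = u(\xi - \tau, \tau)$.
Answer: $w(\xi, \tau) = -3 e^{-2 \tau} \sin(\tau - \xi) - 2 e^{-18 \tau} \sin(3 \tau - 3 \xi) - 3 e^{-50 \tau} \sin(5 \tau - 5 \xi)$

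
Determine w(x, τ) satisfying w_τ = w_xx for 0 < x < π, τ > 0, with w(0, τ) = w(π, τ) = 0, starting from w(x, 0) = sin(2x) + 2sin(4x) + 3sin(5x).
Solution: Using separation of variables w = X(x)T(τ):
Eigenfunctions: sin(nx), n = 1, 2, 3, ...
General solution: w(x, τ) = Σ c_n sin(nx) exp(-n² τ)
Matching w(x,0) = sin(2x) + 2sin(4x) + 3sin(5x) term by term: c_2=1, c_4=2, c_5=3.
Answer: w(x, τ) = exp(-4τ)sin(2x) + 2exp(-16τ)sin(4x) + 3exp(-25τ)sin(5x)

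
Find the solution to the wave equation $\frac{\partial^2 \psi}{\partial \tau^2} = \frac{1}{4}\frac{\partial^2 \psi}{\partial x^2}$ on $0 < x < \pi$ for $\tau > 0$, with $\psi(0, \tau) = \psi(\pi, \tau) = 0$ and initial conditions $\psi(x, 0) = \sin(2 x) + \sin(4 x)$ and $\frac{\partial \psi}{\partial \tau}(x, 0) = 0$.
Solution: Using separation of variables $\psi = X(x)T(\tau)$:
Eigenfunctions: $\sin(nx)$, $n = 1, 2, 3, \ldots$
General solution: $\psi(x, \tau) = \sum [A_n \cos(n \tau/2) + B_n \sin(n \tau/2)] \sin(nx)$
From $\psi(x,0) = \sin(2 x) + \sin(4 x)$: $A_2=1, A_4=1$. From $\psi_{\tau}(x,0) = 0$: all $B_n = 0$.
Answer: $\psi(x, \tau) = \sin(2 x) \cos(\tau) + \sin(4 x) \cos(2 \tau)$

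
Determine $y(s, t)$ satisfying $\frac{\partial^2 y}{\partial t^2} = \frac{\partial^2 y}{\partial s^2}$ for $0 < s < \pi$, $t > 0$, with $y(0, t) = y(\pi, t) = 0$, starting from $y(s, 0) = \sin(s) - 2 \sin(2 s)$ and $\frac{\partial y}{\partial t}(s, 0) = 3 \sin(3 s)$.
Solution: Using separation of variables $y = X(s)T(t)$:
Eigenfunctions: $\sin(ns)$, $n = 1, 2, 3, \ldots$
General solution: $y(s, t) = \sum [A_n \cos(n t) + B_n \sin(n t)] \sin(ns)$
From $y(s,0) = \sin(s) - 2 \sin(2 s)$: $A_1=1, A_2=-2$. From $y_t(s,0) = 3 \sin(3 s)$, using $y_t(s,0) = \sum \omega_n B_n \sin(ns)$ with $\omega_n = n$: $B_3 = 3/3 = 1$.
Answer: $y(s, t) = \sin(s) \cos(t) - 2 \sin(2 s) \cos(2 t) + \sin(3 s) \sin(3 t)$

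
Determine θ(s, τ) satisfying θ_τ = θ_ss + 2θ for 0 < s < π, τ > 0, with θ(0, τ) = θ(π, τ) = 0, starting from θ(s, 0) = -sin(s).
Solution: Substitute θ = exp(2τ)u, i.e. u = exp(-2τ)θ.
By the product rule, θ_τ = exp(2τ)(u_τ + 2u), θ_ss = exp(2τ)u_ss.
Substituting into the PDE and dividing by exp(2τ): u_τ + 2u = u_ss + 2u.
The lower-order terms cancel, leaving the standard heat equation u_τ = u_ss.
Initial data for u: u(s,0) = θ(s,0) = -sin(s). The boundary conditions carry over: u(0,τ) = u(π,τ) = 0.
Solve for u:
  Using separation of variables u = X(s)G(τ):
  Eigenfunctions: sin(ns), n = 1, 2, 3, ...
  General solution: u(s, τ) = Σ c_n sin(ns) exp(-n² τ)
  Matching u(s,0) = -sin(s) term by term: c_1=-1.
Hence u(s,τ) = -exp(-τ)sin(s).
Transform back: θ(s,τ) = exp(2τ)u(s,τ).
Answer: θ(s, τ) = -exp(τ)sin(s)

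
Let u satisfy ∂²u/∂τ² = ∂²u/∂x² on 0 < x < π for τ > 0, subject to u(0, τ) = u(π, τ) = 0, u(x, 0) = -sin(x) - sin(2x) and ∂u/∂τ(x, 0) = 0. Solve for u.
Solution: Using separation of variables u = X(x)T(τ):
Eigenfunctions: sin(nx), n = 1, 2, 3, ...
General solution: u(x, τ) = Σ [A_n cos(n τ) + B_n sin(n τ)] sin(nx)
From u(x,0) = -sin(x) - sin(2x): A_1=-1, A_2=-1. From u_τ(x,0) = 0: all B_n = 0.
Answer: u(x, τ) = -sin(x)cos(τ) - sin(2x)cos(2τ)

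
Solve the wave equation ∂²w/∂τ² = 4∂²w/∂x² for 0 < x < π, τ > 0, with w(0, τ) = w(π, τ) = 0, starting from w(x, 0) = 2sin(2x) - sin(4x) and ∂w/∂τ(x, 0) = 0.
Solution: Separating variables: w = Σ [A_n cos(ω_n τ) + B_n sin(ω_n τ)] sin(nx), ω_n = 2n. From ICs: A_2=2, A_4=-1.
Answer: w(x, τ) = 2sin(2x)cos(4τ) - sin(4x)cos(8τ)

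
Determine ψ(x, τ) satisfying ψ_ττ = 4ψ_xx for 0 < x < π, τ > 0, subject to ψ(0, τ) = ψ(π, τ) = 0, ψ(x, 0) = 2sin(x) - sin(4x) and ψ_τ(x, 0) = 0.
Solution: Separating variables: ψ = Σ [A_n cos(ω_n τ) + B_n sin(ω_n τ)] sin(nx), ω_n = 2n. From ICs: A_1=2, A_4=-1.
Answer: ψ(x, τ) = 2sin(x)cos(2τ) - sin(4x)cos(8τ)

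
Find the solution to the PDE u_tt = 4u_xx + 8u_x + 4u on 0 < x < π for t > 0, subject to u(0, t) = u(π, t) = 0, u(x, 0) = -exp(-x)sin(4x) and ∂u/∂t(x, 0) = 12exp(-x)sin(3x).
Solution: Substitute u = exp(-x)w.
Then u_x = exp(-x)(w_x - w), u_xx = exp(-x)(w_xx - 2w_x + w), u_tt = exp(-x)w_tt; substituting and dividing by exp(-x), the lower-order terms cancel: w_tt = 4w_xx (standard wave equation).
Data for w: w(x,0) = exp(x)u(x,0) = -sin(4x); w_t(x,0) = exp(x)u_t(x,0) = 12sin(3x). The boundary conditions carry over: w(0,t) = w(π,t) = 0.
Separating variables: w = Σ [A_n cos(ω_n t) + B_n sin(ω_n t)] sin(nx), ω_n = 2n. From ICs (B_n = velocity coefficient / ω_n): A_4=-1, B_3=2.
So w(x,t) = 2sin(6t)sin(3x) - sin(4x)cos(8t), and u(x,t) = exp(-x)w(x,t).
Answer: u(x, t) = 2exp(-x)sin(6t)sin(3x) - exp(-x)sin(4x)cos(8t)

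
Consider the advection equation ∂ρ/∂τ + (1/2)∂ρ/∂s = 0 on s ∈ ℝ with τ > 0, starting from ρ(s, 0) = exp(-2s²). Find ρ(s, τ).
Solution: By characteristics (ds/dτ = 1/2), ρ(s,τ) = f(s - (1/2)τ) with f = ρ(·, 0).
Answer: ρ(s, τ) = exp(-2(s - τ/2)²)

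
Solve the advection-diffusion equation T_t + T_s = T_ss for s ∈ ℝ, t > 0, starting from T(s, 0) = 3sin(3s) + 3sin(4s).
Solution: Moving frame: η = s - t, σ = t, T = u(η,σ), so T_t = u_σ - u_η and T_ss = u_ηη.
Hence T_t + T_s = u_σ and the PDE becomes the heat equation u_σ = u_ηη on η ∈ ℝ.
Initial data: u(η,0) = T(η,0) = 3sin(3η) + 3sin(4η). Each mode sin(nη) decays as exp(-n²σ) on ℝ, so u(η,σ) = Σ c_n exp(-n²σ) sin(nη) with c_3=3, c_4=3: u(η,σ) = 3exp(-9σ)sin(3η) + 3exp(-16σ)sin(4η).
Substituting back: T(s,t) = u(s - t, t).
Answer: T(s, t) = 3exp(-9t)sin(3s - 3t) + 3exp(-16t)sin(4s - 4t)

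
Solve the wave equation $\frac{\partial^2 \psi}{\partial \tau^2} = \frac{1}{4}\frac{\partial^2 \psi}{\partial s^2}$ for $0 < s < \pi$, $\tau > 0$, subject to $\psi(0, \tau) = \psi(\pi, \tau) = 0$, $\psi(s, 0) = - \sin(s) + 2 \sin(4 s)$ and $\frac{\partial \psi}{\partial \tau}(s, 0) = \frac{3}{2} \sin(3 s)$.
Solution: Separating variables: $\psi = \sum [A_n \cos(\omega_n \tau) + B_n \sin(\omega_n \tau)] \sin(ns)$, $\omega_n = n/2$. From ICs ($B_n$ = velocity coefficient / $\omega_n$): $A_1=-1, A_4=2, B_3=1$.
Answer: $\psi(s, \tau) = \sin(3 \tau/2) \sin(3 s) -  \sin(s) \cos(\tau/2) + 2 \sin(4 s) \cos(2 \tau)$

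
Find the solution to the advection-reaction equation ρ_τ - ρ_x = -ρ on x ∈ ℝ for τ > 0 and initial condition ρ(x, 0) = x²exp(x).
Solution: Substitute ρ = exp(x)u.
Then ρ_x = exp(x)(u_x + u), ρ_τ = exp(x)u_τ; substituting and dividing by exp(x), the lower-order terms cancel: u_τ - u_x = 0 (standard advection equation).
Data for u: u(x,0) = exp(-x)ρ(x,0) = x².
By characteristics (dx/dτ = -1), u(x,τ) = f(x + τ) with f = u(·, 0).
So u(x,τ) = x² + 2xτ + τ², and ρ(x,τ) = exp(x)u(x,τ).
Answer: ρ(x, τ) = x²exp(x) + 2xτexp(x) + τ²exp(x)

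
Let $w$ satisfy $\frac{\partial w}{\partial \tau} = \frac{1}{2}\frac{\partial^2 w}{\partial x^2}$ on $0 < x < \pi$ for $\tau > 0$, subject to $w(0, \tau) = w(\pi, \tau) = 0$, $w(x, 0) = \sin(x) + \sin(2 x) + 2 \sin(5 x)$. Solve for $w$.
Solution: Using separation of variables $w = X(x)T(\tau)$:
Eigenfunctions: $\sin(nx)$, $n = 1, 2, 3, \ldots$
General solution: $w(x, \tau) = \sum c_n \sin(nx) e^{-n^2 \tau/2}$
Matching $w(x,0) = \sin(x) + \sin(2 x) + 2 \sin(5 x)$ term by term: $c_1=1, c_2=1, c_5=2$.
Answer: $w(x, \tau) = e^{-2 \tau} \sin(2 x) + e^{-\tau/2} \sin(x) + 2 e^{-25 \tau/2} \sin(5 x)$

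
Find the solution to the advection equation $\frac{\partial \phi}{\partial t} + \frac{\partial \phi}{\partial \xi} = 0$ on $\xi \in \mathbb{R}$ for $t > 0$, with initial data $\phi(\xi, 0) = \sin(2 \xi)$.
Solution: By method of characteristics (waves move right with speed 1):
Along characteristics $\xi - t =$ const, $\phi$ is constant, so $\phi(\xi,t) = f(\xi - t)$ with $f = \phi( \cdot , 0)$.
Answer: $\phi(\xi, t) = \sin(2 \xi - 2 t)$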